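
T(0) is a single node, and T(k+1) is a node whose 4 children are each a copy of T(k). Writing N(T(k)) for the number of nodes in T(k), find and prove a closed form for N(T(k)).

Claim: N(T(k)) = (4^{k+1} − 1)/3.

Base case: N(T(0)) = 1, and (4^{0+1} − 1)/3 = 1.
Assume N(T(r)) = (4^{r+1} − 1)/3.
Then N(T(r+1)) = 1 + 4N(T(r)) = 1 + 4·(4^{r+1} − 1)/3 = 1 + (4^{r+2} − 4)/3 = (3 + 4^{r+2} − 4)/3 = (4^{r+2} − 1)/3.
So the formula holds for r+1, and by induction N(T(k)) = (4^{k+1} − 1)/3 for all k ≥ 0.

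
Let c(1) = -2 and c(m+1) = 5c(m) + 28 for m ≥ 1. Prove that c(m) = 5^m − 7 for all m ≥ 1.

Base case: c(1) = -2, and 5^1 − 7 = 5 − 7 = -2.
Assume c(k) = 5^k − 7 for some k ≥ 1.
Then c(k+1) = 5c(k) + 28 = 5·(5^k − 7) + 28 = 5^{k+1} − 35 + 28 = 5^{k+1} − 7.
Hence c(m) = 5^m − 7 for every m ≥ 1, by induction.

c(m) = 5^m − 7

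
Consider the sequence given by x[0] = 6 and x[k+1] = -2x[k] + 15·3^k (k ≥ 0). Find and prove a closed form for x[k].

Claim: x[k] = 3·(-2)^k + 3·3^k.

Base case: x[0] = 6, and 3·(-2)^0 + 3·3^0 = 3 + 3 = 6.
Assume x[j] = 3·(-2)^j + 3·3^j for some j ≥ 0.
Then x[j+1] = -2x[j] + 15·3^j = -2·(3·(-2)^j + 3·3^j) + 15·3^j = 3·(-2)^{j+1} − 6·3^j + 15·3^j = 3·(-2)^{j+1} + 9·3^j = 3·(-2)^{j+1} + 3·3^{j+1}.
So the formula holds for j+1, and by induction x[k] = 3·(-2)^k + 3·3^k for all k ≥ 0.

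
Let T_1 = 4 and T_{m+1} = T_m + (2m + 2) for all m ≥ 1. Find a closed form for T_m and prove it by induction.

Claim: T_m = m^2 + m + 2.

Base case: T_1 = 4, and 1^2 + 1 + 2 = 4.
Assume T_k = k^2 + k + 2.
Then T_{k+1} = T_k + (2k + 2) = (k^2 + k + 2) + (2k + 2) = k^2 + 3k + 4,
and (k+1)^2 + (k+1) + 2 = k^2 + 3k + 4.
By induction, T_m = m^2 + m + 2 for all m ≥ 1.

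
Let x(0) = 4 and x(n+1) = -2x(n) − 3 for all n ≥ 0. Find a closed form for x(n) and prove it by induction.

Claim: x(n) = 5·(-2)^n − 1.

Base case: x(0) = 4, and 5·(-2)^0 − 1 = 5 − 1 = 4.
Assume x(r) = 5·(-2)^r − 1 for some r ≥ 0.
Then x(r+1) = -2x(r) − 3 = -2·(5·(-2)^r − 1) − 3 = -10·(-2)^r + 2 − 3 = 5·(-2)^{r+1} − 1.
By induction, x(n) = 5·(-2)^n − 1 for all n ≥ 0.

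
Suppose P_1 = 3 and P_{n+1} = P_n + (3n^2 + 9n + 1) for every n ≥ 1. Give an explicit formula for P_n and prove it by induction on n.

Claim: P_n = n^3 + 3n^2 − 3n + 2.

Base case: P_1 = 3, and 1^3 + 3·1^2 − 3·1 + 2 = 3.
Assume P_j = j^3 + 3j^2 − 3j + 2.
Then P_{j+1} = P_j + (3j^2 + 9j + 1) = (j^3 + 3j^2 − 3j + 2) + (3j^2 + 9j + 1) = j^3 + 6j^2 + 6j + 3,
and (j+1)^3 + 3·(j+1)^2 − 3·(j+1) + 2 = j^3 + 6j^2 + 6j + 3.
Hence P_n = n^3 + 3n^2 − 3n + 2 for every n ≥ 1, by induction.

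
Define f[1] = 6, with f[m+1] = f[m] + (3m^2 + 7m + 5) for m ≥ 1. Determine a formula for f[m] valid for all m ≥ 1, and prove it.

Claim: f[m] = m^3 + 2m^2 + 2m + 1.

Base case: f[1] = 6, and 1^3 + 2·1^2 + 2·1 + 1 = 6.
Assume f[j] = j^3 + 2j^2 + 2j + 1.
Then f[j+1] = f[j] + (3j^2 + 7j + 5) = (j^3 + 2j^2 + 2j + 1) + (3j^2 + 7j + 5) = j^3 + 5j^2 + 9j + 6,
and (j+1)^3 + 2·(j+1)^2 + 2·(j+1) + 1 = j^3 + 5j^2 + 9j + 6.
Hence f[m] = m^3 + 2m^2 + 2m + 1 for every m ≥ 1, by induction.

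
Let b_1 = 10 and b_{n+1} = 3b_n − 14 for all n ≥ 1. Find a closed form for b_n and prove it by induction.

Claim: b_n = 3^n + 7.

Base case: b_1 = 10, and 3^1 + 7 = 3 + 7 = 10.
Assume b_m = 3^m + 7 for some m ≥ 1.
Then b_{m+1} = 3b_m − 14 = 3·(3^m + 7) − 14 = 3^{m+1} + 21 − 14 = 3^{m+1} + 7.
This completes the inductive step, so b_n = 3^n + 7 for all n ≥ 1.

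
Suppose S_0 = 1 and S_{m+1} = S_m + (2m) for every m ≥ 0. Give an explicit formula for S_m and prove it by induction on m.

Claim: S_m = m^2 − m + 1.

Base case: S_0 = 1, and 0^2 − 0 + 1 = 1.
Assume S_j = j^2 − j + 1.
Then S_{j+1} = S_j + (2j) = (j^2 − j + 1) + (2j) = j^2 + j + 1,
and (j+1)^2 − (j+1) + 1 = j^2 + j + 1.
By induction, S_m = m^2 − m + 1 for all m ≥ 0.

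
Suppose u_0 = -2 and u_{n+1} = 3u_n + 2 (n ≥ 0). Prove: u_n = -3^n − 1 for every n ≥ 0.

Base case: u_0 = -2, and -3^0 − 1 = -1 − 1 = -2.
Assume u_m = -3^m − 1 for some m ≥ 0.
Then u_{m+1} = 3u_m + 2 = 3·(-3^m − 1) + 2 = -3^{m+1} − 3 + 2 = -3^{m+1} − 1.
So the formula holds for m+1, and by induction u_n = -3^n − 1 for all n ≥ 0.

u_n = -3^n − 1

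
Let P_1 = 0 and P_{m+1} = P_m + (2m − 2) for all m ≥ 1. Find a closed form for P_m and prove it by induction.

Claim: P_m = m^2 − 3m + 2.

Base case: P_1 = 0, and 1^2 − 3·1 + 2 = 0.
Assume P_j = j^2 − 3j + 2.
Then P_{j+1} = P_j + (2j − 2) = (j^2 − 3j + 2) + (2j − 2) = j^2 − j,
and (j+1)^2 − 3·(j+1) + 2 = j^2 − j.
This completes the inductive step, so P_m = m^2 − 3m + 2 for all m ≥ 1.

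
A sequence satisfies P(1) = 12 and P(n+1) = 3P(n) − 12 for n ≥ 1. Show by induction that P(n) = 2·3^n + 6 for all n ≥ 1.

Base case: P(1) = 12, and 2·3^1 + 6 = 6 + 6 = 12.
Assume P(m) = 2·3^m + 6 for some m ≥ 1.
Then P(m+1) = 3P(m) − 12 = 3·(2·3^m + 6) − 12 = 6·3^m + 18 − 12 = 2·3^{m+1} + 6.
This completes the inductive step, so P(n) = 2·3^n + 6 for all n ≥ 1.

P(n) = 2·3^n + 6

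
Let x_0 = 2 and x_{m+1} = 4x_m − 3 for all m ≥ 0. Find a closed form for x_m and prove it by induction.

Claim: x_m = 4^m + 1.

Base case: x_0 = 2, and 4^0 + 1 = 1 + 1 = 2.
Assume x_j = 4^j + 1 for some j ≥ 0.
Then x_{j+1} = 4x_j − 3 = 4·(4^j + 1) − 3 = 4^{j+1} + 4 − 3 = 4^{j+1} + 1.
So the formula holds for j+1, and by induction x_m = 4^m + 1 for all m ≥ 0.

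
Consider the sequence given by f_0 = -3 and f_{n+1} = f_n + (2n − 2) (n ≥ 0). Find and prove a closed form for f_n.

Claim: f_n = n^2 − 3n − 3.

Base case: f_0 = -3, and 0^2 − 3·0 − 3 = -3.
Assume f_k = k^2 − 3k − 3.
Then f_{k+1} = f_k + (2k − 2) = (k^2 − 3k − 3) + (2k − 2) = k^2 − k − 5,
and (k+1)^2 − 3·(k+1) − 3 = k^2 − k − 5.
By induction, f_n = n^2 − 3n − 3 for all n ≥ 0.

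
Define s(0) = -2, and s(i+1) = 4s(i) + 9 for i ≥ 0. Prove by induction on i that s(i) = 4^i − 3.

Base case: s(0) = -2, and 4^0 − 3 = 1 − 3 = -2.
Assume s(j) = 4^j − 3 for some j ≥ 0.
Then s(j+1) = 4s(j) + 9 = 4·(4^j − 3) + 9 = 4^{j+1} − 12 + 9 = 4^{j+1} − 3.
Hence s(i) = 4^i − 3 for every i ≥ 0, by induction.

s(i) = 4^i − 3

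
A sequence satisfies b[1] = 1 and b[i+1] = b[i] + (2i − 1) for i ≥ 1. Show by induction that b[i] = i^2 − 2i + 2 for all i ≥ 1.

Base case: b[1] = 1, and 1^2 − 2·1 + 2 = 1.
Assume b[m] = m^2 − 2m + 2.
Then b[m+1] = b[m] + (2m − 1) = (m^2 − 2m + 2) + (2m − 1) = m^2 + 1,
and (m+1)^2 − 2·(m+1) + 2 = m^2 + 1.
By induction, b[i] = i^2 − 2i + 2 for all i ≥ 1.

b[i] = i^2 − 2i + 2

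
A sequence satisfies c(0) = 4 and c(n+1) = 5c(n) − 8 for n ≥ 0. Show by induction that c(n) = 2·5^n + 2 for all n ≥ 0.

Base case: c(0) = 4, and 2·5^0 + 2 = 2 + 2 = 4.
Assume c(r) = 2·5^r + 2 for some r ≥ 0.
Then c(r+1) = 5c(r) − 8 = 5·(2·5^r + 2) − 8 = 10·5^r + 10 − 8 = 2·5^{r+1} + 2.
So the formula holds for r+1, and by induction c(n) = 2·5^n + 2 for all n ≥ 0.

c(n) = 2·5^n + 2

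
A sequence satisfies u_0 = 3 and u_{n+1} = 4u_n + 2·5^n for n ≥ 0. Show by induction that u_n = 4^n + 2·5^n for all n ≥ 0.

Base case: u_0 = 3, and 4^0 + 2·5^0 = 1 + 2 = 3.
Assume u_r = 4^r + 2·5^r for some r ≥ 0.
Then u_{r+1} = 4u_r + 2·5^r = 4·(4^r + 2·5^r) + 2·5^r = 4^{r+1} + 8·5^r + 2·5^r = 4^{r+1} + 10·5^r = 4^{r+1} + 2·5^{r+1}.
By induction, u_n = 4^n + 2·5^n for all n ≥ 0.

u_n = 4^n + 2·5^n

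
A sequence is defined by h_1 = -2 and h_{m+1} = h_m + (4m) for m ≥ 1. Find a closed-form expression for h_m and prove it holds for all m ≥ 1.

Claim: h_m = 2m^2 − 2m − 2.

Base case: h_1 = -2, and 2·1^2 − 2·1 − 2 = -2.
Assume h_r = 2r^2 − 2r − 2.
Then h_{r+1} = h_r + (4r) = (2r^2 − 2r − 2) + (4r) = 2r^2 + 2r − 2,
and 2·(r+1)^2 − 2·(r+1) − 2 = 2r^2 + 2r − 2.
Hence h_m = 2m^2 − 2m − 2 for every m ≥ 1, by induction.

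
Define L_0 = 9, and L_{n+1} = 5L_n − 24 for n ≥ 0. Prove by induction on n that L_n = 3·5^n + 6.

Base case: L_0 = 9, and 3·5^0 + 6 = 3 + 6 = 9.
Assume L_m = 3·5^m + 6 for some m ≥ 0.
Then L_{m+1} = 5L_m − 24 = 5·(3·5^m + 6) − 24 = 15·5^m + 30 − 24 = 3·5^{m+1} + 6.
By induction, L_n = 3·5^n + 6 for all n ≥ 0.

L_n = 3·5^n + 6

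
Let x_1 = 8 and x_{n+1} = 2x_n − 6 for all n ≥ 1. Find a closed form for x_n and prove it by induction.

Claim: x_n = 2^n + 6.

Base case: x_1 = 8, and 2^1 + 6 = 2 + 6 = 8.
Assume x_m = 2^m + 6 for some m ≥ 1.
Then x_{m+1} = 2x_m − 6 = 2·(2^m + 6) − 6 = 2^{m+1} + 12 − 6 = 2^{m+1} + 6.
So the formula holds for m+1, and by induction x_n = 2^n + 6 for all n ≥ 1.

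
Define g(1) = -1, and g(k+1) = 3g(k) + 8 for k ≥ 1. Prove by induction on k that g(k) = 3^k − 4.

Base case: g(1) = -1, and 3^1 − 4 = 3 − 4 = -1.
Assume g(r) = 3^r − 4 for some r ≥ 1.
Then g(r+1) = 3g(r) + 8 = 3·(3^r − 4) + 8 = 3^{r+1} − 12 + 8 = 3^{r+1} − 4.
Hence g(k) = 3^k − 4 for every k ≥ 1, by induction.

g(k) = 3^k − 4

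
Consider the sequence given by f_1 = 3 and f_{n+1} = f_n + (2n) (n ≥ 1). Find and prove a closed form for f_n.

Claim: f_n = n^2 − n + 3.

Base case: f_1 = 3, and 1^2 − 1 + 3 = 3.
Assume f_j = j^2 − j + 3.
Then f_{j+1} = f_j + (2j) = (j^2 − j + 3) + (2j) = j^2 + j + 3,
and (j+1)^2 − (j+1) + 3 = j^2 + j + 3.
This completes the inductive step, so f_n = n^2 − n + 3 for all n ≥ 1.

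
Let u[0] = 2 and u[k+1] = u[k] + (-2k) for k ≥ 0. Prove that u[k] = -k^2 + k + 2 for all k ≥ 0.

Base case: u[0] = 2, and -0^2 + 0 + 2 = 2.
Assume u[r] = -r^2 + r + 2.
Then u[r+1] = u[r] + (-2r) = (-r^2 + r + 2) + (-2r) = -r^2 − r + 2,
and -(r+1)^2 + (r+1) + 2 = -r^2 − r + 2.
Hence u[k] = -k^2 + k + 2 for every k ≥ 0, by induction.

u[k] = -k^2 + k + 2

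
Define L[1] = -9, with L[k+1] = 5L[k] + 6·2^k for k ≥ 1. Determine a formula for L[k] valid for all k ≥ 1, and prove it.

Claim: L[k] = -5^k − 2·2^k.

Base case: L[1] = -9, and -5^1 − 2·2^1 = -5 − 4 = -9.
Assume L[m] = -5^m − 2·2^m for some m ≥ 1.
Then L[m+1] = 5L[m] + 6·2^m = 5·(-5^m − 2·2^m) + 6·2^m = -5^{m+1} − 10·2^m + 6·2^m = -5^{m+1} − 4·2^m = -5^{m+1} − 2·2^{m+1}.
So the formula holds for m+1, and by induction L[k] = -5^k − 2·2^k for all k ≥ 1.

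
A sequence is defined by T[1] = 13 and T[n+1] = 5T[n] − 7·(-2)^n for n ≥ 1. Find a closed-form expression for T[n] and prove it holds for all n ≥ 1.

Claim: T[n] = 3·5^n + (-2)^n.

Base case: T[1] = 13, and 3·5^1 + (-2)^1 = 15 − 2 = 13.
Assume T[r] = 3·5^r + (-2)^r for some r ≥ 1.
Then T[r+1] = 5T[r] − 7·(-2)^r = 5·(3·5^r + (-2)^r) − 7·(-2)^r = 3·5^{r+1} + 5·(-2)^r − 7·(-2)^r = 3·5^{r+1} − 2·(-2)^r = 3·5^{r+1} + (-2)^{r+1}.
By induction, T[n] = 3·5^n + (-2)^n for all n ≥ 1.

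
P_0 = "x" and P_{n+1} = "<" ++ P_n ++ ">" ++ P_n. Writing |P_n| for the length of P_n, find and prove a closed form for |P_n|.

Claim: |P_n| = 3·2^n − 2.

Base case: |P_0| = 1, and 3·2^0 − 2 = 1.
Assume |P_m| = 3·2^m − 2.
Then |P_{m+1}| = 1 + |P_m| + 1 + |P_m| = 2|P_m| + 2 = 2(3·2^m − 2) + 2 = 3·2^{m+1} − 4 + 2 = 3·2^{m+1} − 2.
This completes the inductive step, so |P_n| = 3·2^n − 2 for all n ≥ 0.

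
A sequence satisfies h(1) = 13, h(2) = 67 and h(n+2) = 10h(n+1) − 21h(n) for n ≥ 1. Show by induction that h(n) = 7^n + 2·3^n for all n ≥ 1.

Base cases: h(1) = 13 and 7^1 + 2·3^1 = 13; h(2) = 67 and 7^2 + 2·3^2 = 67.
Assume h(j) = 7^j + 2·3^j for all 1 ≤ j ≤ k, where k ≥ 2.
Then h(k+1) = 10h(k) − 21h(k−1) = 10·(7^k + 2·3^k) − 21·(7^{k−1} + 2·3^{k−1}) = (10·7 − 21)7^{k−1} + 2·(10·3 − 21)3^{k−1} = 49·7^{k−1} + 18·3^{k−1} = 7^{k+1} + 2·3^{k+1}.
So the formula holds for k+1, and by strong induction h(n) = 7^n + 2·3^n for all n ≥ 1.

h(n) = 7^n + 2·3^n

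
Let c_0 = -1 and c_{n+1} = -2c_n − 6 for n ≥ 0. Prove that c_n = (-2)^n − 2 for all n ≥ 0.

Base case: c_0 = -1, and (-2)^0 − 2 = 1 − 2 = -1.
Assume c_j = (-2)^j − 2 for some j ≥ 0.
Then c_{j+1} = -2c_j − 6 = -2·((-2)^j − 2) − 6 = -2·(-2)^j + 4 − 6 = (-2)^{j+1} − 2.
By induction, c_n = (-2)^n − 2 for all n ≥ 0.

c_n = (-2)^n − 2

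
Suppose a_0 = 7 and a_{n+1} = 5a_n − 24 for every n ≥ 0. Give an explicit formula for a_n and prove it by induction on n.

Claim: a_n = 5^n + 6.

Base case: a_0 = 7, and 5^0 + 6 = 1 + 6 = 7.
Assume a_k = 5^k + 6 for some k ≥ 0.
Then a_{k+1} = 5a_k − 24 = 5·(5^k + 6) − 24 = 5^{k+1} + 30 − 24 = 5^{k+1} + 6.
This completes the inductive step, so a_n = 5^n + 6 for all n ≥ 0.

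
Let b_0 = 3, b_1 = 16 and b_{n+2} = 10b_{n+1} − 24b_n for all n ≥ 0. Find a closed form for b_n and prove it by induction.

Claim: b_n = 4^n + 2·6^n.

Base cases: b_0 = 3 and 4^0 + 2·6^0 = 3; b_1 = 16 and 4^1 + 2·6^1 = 16.
Assume b_j = 4^j + 2·6^j for all 0 ≤ j ≤ m, where m ≥ 1.
Then b_{m+1} = 10b_m − 24b_{m−1} = 10·(4^m + 2·6^m) − 24·(4^{m−1} + 2·6^{m−1}) = (10·4 − 24)4^{m−1} + 2·(10·6 − 24)6^{m−1} = 16·4^{m−1} + 72·6^{m−1} = 4^{m+1} + 2·6^{m+1}.
By strong induction, b_n = 4^n + 2·6^n for all n ≥ 0.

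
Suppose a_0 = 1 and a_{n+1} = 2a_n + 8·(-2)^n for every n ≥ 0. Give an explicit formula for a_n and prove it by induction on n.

Claim: a_n = 3·2^n − 2·(-2)^n.

Base case: a_0 = 1, and 3·2^0 − 2·(-2)^0 = 3 − 2 = 1.
Assume a_r = 3·2^r − 2·(-2)^r for some r ≥ 0.
Then a_{r+1} = 2a_r + 8·(-2)^r = 2·(3·2^r − 2·(-2)^r) + 8·(-2)^r = 3·2^{r+1} − 4·(-2)^r + 8·(-2)^r = 3·2^{r+1} + 4·(-2)^r = 3·2^{r+1} − 2·(-2)^{r+1}.
Hence a_n = 3·2^n − 2·(-2)^n for every n ≥ 0, by induction.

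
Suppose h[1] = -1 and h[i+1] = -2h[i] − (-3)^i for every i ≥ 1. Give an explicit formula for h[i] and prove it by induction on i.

Claim: h[i] = -(-2)^i + (-3)^i.

Base case: h[1] = -1, and -(-2)^1 + (-3)^1 = 2 − 3 = -1.
Assume h[m] = -(-2)^m + (-3)^m for some m ≥ 1.
Then h[m+1] = -2h[m] − (-3)^m = -2·(-(-2)^m + (-3)^m) − (-3)^m = -(-2)^{m+1} − 2·(-3)^m − (-3)^m = -(-2)^{m+1} − 3·(-3)^m = -(-2)^{m+1} + (-3)^{m+1}.
This completes the inductive step, so h[i] = -(-2)^i + (-3)^i for all i ≥ 1.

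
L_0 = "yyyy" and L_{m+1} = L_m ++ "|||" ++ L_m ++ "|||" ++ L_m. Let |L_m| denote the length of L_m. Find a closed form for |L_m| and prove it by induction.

Claim: |L_m| = 7·3^m − 3.

Base case: |L_0| = 4, and 7·3^0 − 3 = 4.
Assume |L_r| = 7·3^r − 3.
Then |L_{r+1}| = 3|L_r| + 6 = 3(7·3^r − 3) + 6 = 7·3^{r+1} − 9 + 6 = 7·3^{r+1} − 3.
By induction, |L_m| = 7·3^m − 3 for all m ≥ 0.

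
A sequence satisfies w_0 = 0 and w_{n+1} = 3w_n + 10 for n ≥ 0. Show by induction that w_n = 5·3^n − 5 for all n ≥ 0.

Base case: w_0 = 0, and 5·3^0 − 5 = 5 − 5 = 0.
Assume w_j = 5·3^j − 5 for some j ≥ 0.
Then w_{j+1} = 3w_j + 10 = 3·(5·3^j − 5) + 10 = 15·3^j − 15 + 10 = 5·3^{j+1} − 5.
This completes the inductive step, so w_n = 5·3^n − 5 for all n ≥ 0.

w_n = 5·3^n − 5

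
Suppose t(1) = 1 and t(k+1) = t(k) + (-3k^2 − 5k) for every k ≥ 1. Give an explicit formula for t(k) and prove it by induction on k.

Claim: t(k) = -k^3 − k^2 + 2k + 1.

Base case: t(1) = 1, and -1^3 − 1^2 + 2·1 + 1 = 1.
Assume t(m) = -m^3 − m^2 + 2m + 1.
Then t(m+1) = t(m) + (-3m^2 − 5m) = (-m^3 − m^2 + 2m + 1) + (-3m^2 − 5m) = -m^3 − 4m^2 − 3m + 1,
and -(m+1)^3 − (m+1)^2 + 2·(m+1) + 1 = -m^3 − 4m^2 − 3m + 1.
By induction, t(k) = -k^3 − k^2 + 2k + 1 for all k ≥ 1.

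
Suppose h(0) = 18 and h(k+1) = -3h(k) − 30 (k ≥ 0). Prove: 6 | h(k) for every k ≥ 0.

Base case: h(0) = 18 = 6·3, so 6 | h(0).
Assume 6 | h(j), so h(j) = 6t for some integer t.
Then h(j+1) = -3h(j) − 30 = -3·(6t) − 30 = 6(-3t − 5), so 6 | h(j+1).
So the property holds for j+1, and by induction 6 | h(k) for all k ≥ 0.

6 | h(k)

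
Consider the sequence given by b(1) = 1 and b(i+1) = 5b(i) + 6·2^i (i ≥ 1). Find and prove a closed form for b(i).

Claim: b(i) = 5^i − 2·2^i.

Base case: b(1) = 1, and 5^1 − 2·2^1 = 5 − 4 = 1.
Assume b(j) = 5^j − 2·2^j for some j ≥ 1.
Then b(j+1) = 5b(j) + 6·2^j = 5·(5^j − 2·2^j) + 6·2^j = 5^{j+1} − 10·2^j + 6·2^j = 5^{j+1} − 4·2^j = 5^{j+1} − 2·2^{j+1}.
By induction, b(i) = 5^i − 2·2^i for all i ≥ 1.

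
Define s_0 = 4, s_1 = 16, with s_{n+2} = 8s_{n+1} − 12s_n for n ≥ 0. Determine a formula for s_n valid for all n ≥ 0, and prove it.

Claim: s_n = 2·6^n + 2·2^n.

Base cases: s_0 = 4 and 2·6^0 + 2·2^0 = 4; s_1 = 16 and 2·6^1 + 2·2^1 = 16.
Assume s_j = 2·6^j + 2·2^j for all 0 ≤ j ≤ r, where r ≥ 1.
Then s_{r+1} = 8s_r − 12s_{r−1} = 8·(2·6^r + 2·2^r) − 12·(2·6^{r−1} + 2·2^{r−1}) = 2·(8·6 − 12)6^{r−1} + 2·(8·2 − 12)2^{r−1} = 72·6^{r−1} + 8·2^{r−1} = 2·6^{r+1} + 2·2^{r+1}.
By strong induction, s_n = 2·6^n + 2·2^n for all n ≥ 0.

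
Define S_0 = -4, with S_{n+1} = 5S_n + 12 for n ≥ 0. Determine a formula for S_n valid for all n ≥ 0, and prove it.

Claim: S_n = -5^n − 3.

Base case: S_0 = -4, and -5^0 − 3 = -1 − 3 = -4.
Assume S_m = -5^m − 3 for some m ≥ 0.
Then S_{m+1} = 5S_m + 12 = 5·(-5^m − 3) + 12 = -5^{m+1} − 15 + 12 = -5^{m+1} − 3.
Hence S_n = -5^n − 3 for every n ≥ 0, by induction.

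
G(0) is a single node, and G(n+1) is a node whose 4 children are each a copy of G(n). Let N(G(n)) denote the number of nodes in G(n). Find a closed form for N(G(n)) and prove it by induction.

Claim: N(G(n)) = (4^{n+1} − 1)/3.

Base case: N(G(0)) = 1, and (4^{0+1} − 1)/3 = 1.
Assume N(G(j)) = (4^{j+1} − 1)/3.
Then N(G(j+1)) = 1 + 4N(G(j)) = 1 + 4·(4^{j+1} − 1)/3 = 1 + (4^{j+2} − 4)/3 = (3 + 4^{j+2} − 4)/3 = (4^{j+2} − 1)/3.
By induction, N(G(n)) = (4^{n+1} − 1)/3 for all n ≥ 0.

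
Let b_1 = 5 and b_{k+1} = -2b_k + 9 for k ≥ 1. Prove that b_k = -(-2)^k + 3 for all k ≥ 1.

Base case: b_1 = 5, and -(-2)^1 + 3 = 2 + 3 = 5.
Assume b_r = -(-2)^r + 3 for some r ≥ 1.
Then b_{r+1} = -2b_r + 9 = -2·(-(-2)^r + 3) + 9 = 2·(-2)^r − 6 + 9 = -(-2)^{r+1} + 3.
This completes the inductive step, so b_k = -(-2)^k + 3 for all k ≥ 1.

b_k = -(-2)^k + 3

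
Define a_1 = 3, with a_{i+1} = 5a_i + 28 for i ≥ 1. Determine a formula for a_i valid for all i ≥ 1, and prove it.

Claim: a_i = 2·5^i − 7.

Base case: a_1 = 3, and 2·5^1 − 7 = 10 − 7 = 3.
Assume a_m = 2·5^m − 7 for some m ≥ 1.
Then a_{m+1} = 5a_m + 28 = 5·(2·5^m − 7) + 28 = 10·5^m − 35 + 28 = 2·5^{m+1} − 7.
By induction, a_i = 2·5^i − 7 for all i ≥ 1.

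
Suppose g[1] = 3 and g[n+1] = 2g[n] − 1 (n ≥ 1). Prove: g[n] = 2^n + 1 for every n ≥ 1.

Base case: g[1] = 3, and 2^1 + 1 = 2 + 1 = 3.
Assume g[m] = 2^m + 1 for some m ≥ 1.
Then g[m+1] = 2g[m] − 1 = 2·(2^m + 1) − 1 = 2^{m+1} + 2 − 1 = 2^{m+1} + 1.
So the formula holds for m+1, and by induction g[n] = 2^n + 1 for all n ≥ 1.

g[n] = 2^n + 1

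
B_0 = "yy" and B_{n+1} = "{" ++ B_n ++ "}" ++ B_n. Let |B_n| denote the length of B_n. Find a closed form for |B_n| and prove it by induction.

Claim: |B_n| = 2^{n+2} − 2.

Base case: |B_0| = 2, and 2^{0+2} − 2 = 2.
Assume |B_k| = 2^{k+2} − 2.
Then |B_{k+1}| = 1 + |B_k| + 1 + |B_k| = 2|B_k| + 2 = 2(2^{k+2} − 2) + 2 = 2^{k+3} − 4 + 2 = 2^{k+3} − 2.
By induction, |B_n| = 2^{n+2} − 2 for all n ≥ 0.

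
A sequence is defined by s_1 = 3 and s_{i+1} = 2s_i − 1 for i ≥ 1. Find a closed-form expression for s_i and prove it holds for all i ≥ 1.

Claim: s_i = 2^i + 1.

Base case: s_1 = 3, and 2^1 + 1 = 2 + 1 = 3.
Assume s_k = 2^k + 1 for some k ≥ 1.
Then s_{k+1} = 2s_k − 1 = 2·(2^k + 1) − 1 = 2^{k+1} + 2 − 1 = 2^{k+1} + 1.
Hence s_i = 2^i + 1 for every i ≥ 1, by induction.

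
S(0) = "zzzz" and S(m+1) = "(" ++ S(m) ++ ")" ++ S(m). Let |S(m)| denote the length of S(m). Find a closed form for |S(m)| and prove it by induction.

Claim: |S(m)| = 6·2^m − 2.

Base case: |S(0)| = 4, and 6·2^0 − 2 = 4.
Assume |S(j)| = 6·2^j − 2.
Then |S(j+1)| = 1 + |S(j)| + 1 + |S(j)| = 2|S(j)| + 2 = 2(6·2^j − 2) + 2 = 6·2^{j+1} − 4 + 2 = 6·2^{j+1} − 2.
This completes the inductive step, so |S(m)| = 6·2^m − 2 for all m ≥ 0.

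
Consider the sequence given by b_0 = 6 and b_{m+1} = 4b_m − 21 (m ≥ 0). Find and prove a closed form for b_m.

Claim: b_m = -4^m + 7.

Base case: b_0 = 6, and -4^0 + 7 = -1 + 7 = 6.
Assume b_r = -4^r + 7 for some r ≥ 0.
Then b_{r+1} = 4b_r − 21 = 4·(-4^r + 7) − 21 = -4^{r+1} + 28 − 21 = -4^{r+1} + 7.
By induction, b_m = -4^m + 7 for all m ≥ 0.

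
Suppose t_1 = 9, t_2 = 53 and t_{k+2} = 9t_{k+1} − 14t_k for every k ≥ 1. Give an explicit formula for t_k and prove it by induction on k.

Claim: t_k = 2^k + 7^k.

Base cases: t_1 = 9 and 2^1 + 7^1 = 9; t_2 = 53 and 2^2 + 7^2 = 53.
Assume t_i = 2^i + 7^i for all 1 ≤ i ≤ j, where j ≥ 2.
Then t_{j+1} = 9t_j − 14t_{j−1} = 9·(2^j + 7^j) − 14·(2^{j−1} + 7^{j−1}) = (9·2 − 14)2^{j−1} + (9·7 − 14)7^{j−1} = 4·2^{j−1} + 49·7^{j−1} = 2^{j+1} + 7^{j+1}.
By strong induction, t_k = 2^k + 7^k for all k ≥ 1.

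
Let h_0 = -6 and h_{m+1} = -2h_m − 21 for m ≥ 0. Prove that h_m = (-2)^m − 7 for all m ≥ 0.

Base case: h_0 = -6, and (-2)^0 − 7 = 1 − 7 = -6.
Assume h_r = (-2)^r − 7 for some r ≥ 0.
Then h_{r+1} = -2h_r − 21 = -2·((-2)^r − 7) − 21 = -2·(-2)^r + 14 − 21 = (-2)^{r+1} − 7.
So the formula holds for r+1, and by induction h_m = (-2)^m − 7 for all m ≥ 0.

h_m = (-2)^m − 7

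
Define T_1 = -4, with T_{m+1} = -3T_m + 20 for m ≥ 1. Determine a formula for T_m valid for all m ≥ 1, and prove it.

Claim: T_m = 3·(-3)^m + 5.

Base case: T_1 = -4, and 3·(-3)^1 + 5 = -9 + 5 = -4.
Assume T_r = 3·(-3)^r + 5 for some r ≥ 1.
Then T_{r+1} = -3T_r + 20 = -3·(3·(-3)^r + 5) + 20 = -9·(-3)^r − 15 + 20 = 3·(-3)^{r+1} + 5.
By induction, T_m = 3·(-3)^m + 5 for all m ≥ 1.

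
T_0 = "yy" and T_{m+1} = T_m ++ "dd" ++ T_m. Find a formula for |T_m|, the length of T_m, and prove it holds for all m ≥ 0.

Claim: |T_m| = 2^{m+2} − 2.

Base case: |T_0| = 2, and 2^{0+2} − 2 = 2.
Assume |T_r| = 2^{r+2} − 2.
Then |T_{r+1}| = |T_r| + 2 + |T_r| = 2|T_r| + 2 = 2(2^{r+2} − 2) + 2 = 2^{r+3} − 4 + 2 = 2^{r+3} − 2.
Hence |T_m| = 2^{m+2} − 2 for every m ≥ 0, by induction.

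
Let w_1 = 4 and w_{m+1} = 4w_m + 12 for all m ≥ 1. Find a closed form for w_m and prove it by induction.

Claim: w_m = 2·4^m − 4.

Base case: w_1 = 4, and 2·4^1 − 4 = 8 − 4 = 4.
Assume w_k = 2·4^k − 4 for some k ≥ 1.
Then w_{k+1} = 4w_k + 12 = 4·(2·4^k − 4) + 12 = 8·4^k − 16 + 12 = 2·4^{k+1} − 4.
So the formula holds for k+1, and by induction w_m = 2·4^m − 4 for all m ≥ 1.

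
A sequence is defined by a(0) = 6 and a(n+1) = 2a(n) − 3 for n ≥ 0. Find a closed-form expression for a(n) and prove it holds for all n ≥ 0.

Claim: a(n) = 3·2^n + 3.

Base case: a(0) = 6, and 3·2^0 + 3 = 3 + 3 = 6.
Assume a(j) = 3·2^j + 3 for some j ≥ 0.
Then a(j+1) = 2a(j) − 3 = 2·(3·2^j + 3) − 3 = 6·2^j + 6 − 3 = 3·2^{j+1} + 3.
So the formula holds for j+1, and by induction a(n) = 3·2^n + 3 for all n ≥ 0.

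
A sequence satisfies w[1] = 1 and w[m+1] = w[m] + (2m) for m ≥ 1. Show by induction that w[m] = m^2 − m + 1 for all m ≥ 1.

Base case: w[1] = 1, and 1^2 − 1 + 1 = 1.
Assume w[j] = j^2 − j + 1.
Then w[j+1] = w[j] + (2j) = (j^2 − j + 1) + (2j) = j^2 + j + 1,
and (j+1)^2 − (j+1) + 1 = j^2 + j + 1.
This completes the inductive step, so w[m] = m^2 − m + 1 for all m ≥ 1.

w[m] = m^2 − m + 1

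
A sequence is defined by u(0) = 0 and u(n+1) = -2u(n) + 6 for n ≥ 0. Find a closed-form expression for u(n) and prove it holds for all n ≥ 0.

Claim: u(n) = -2·(-2)^n + 2.

Base case: u(0) = 0, and -2·(-2)^0 + 2 = -2 + 2 = 0.
Assume u(r) = -2·(-2)^r + 2 for some r ≥ 0.
Then u(r+1) = -2u(r) + 6 = -2·(-2·(-2)^r + 2) + 6 = 4·(-2)^r − 4 + 6 = -2·(-2)^{r+1} + 2.
This completes the inductive step, so u(n) = -2·(-2)^n + 2 for all n ≥ 0.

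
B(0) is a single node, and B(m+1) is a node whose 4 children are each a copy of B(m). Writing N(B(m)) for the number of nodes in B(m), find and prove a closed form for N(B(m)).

Claim: N(B(m)) = (4^{m+1} − 1)/3.

Base case: N(B(0)) = 1, and (4^{0+1} − 1)/3 = 1.
Assume N(B(j)) = (4^{j+1} − 1)/3.
Then N(B(j+1)) = 1 + 4N(B(j)) = 1 + 4·(4^{j+1} − 1)/3 = 1 + (4^{j+2} − 4)/3 = (3 + 4^{j+2} − 4)/3 = (4^{j+2} − 1)/3.
This completes the inductive step, so N(B(m)) = (4^{m+1} − 1)/3 for all m ≥ 0.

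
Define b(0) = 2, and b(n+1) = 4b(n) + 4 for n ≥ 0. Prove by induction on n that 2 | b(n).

Base case: b(0) = 2 = 2·1, so 2 | b(0).
Assume 2 | b(r), so b(r) = 2t for some integer t.
Then b(r+1) = 4b(r) + 4 = 4·(2t) + 4 = 2(4t + 2), so 2 | b(r+1).
This completes the inductive step, so 2 | b(n) for all n ≥ 0.

2 | b(n)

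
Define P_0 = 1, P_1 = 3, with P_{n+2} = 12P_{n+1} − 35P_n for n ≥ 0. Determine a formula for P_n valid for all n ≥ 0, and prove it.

Claim: P_n = 2·5^n − 7^n.

Base cases: P_0 = 1 and 2·5^0 − 7^0 = 1; P_1 = 3 and 2·5^1 − 7^1 = 3.
Assume P_i = 2·5^i − 7^i for all 0 ≤ i ≤ j, where j ≥ 1.
Then P_{j+1} = 12P_j − 35P_{j−1} = 12·(2·5^j − 7^j) − 35·(2·5^{j−1} − 7^{j−1}) = 2·(12·5 − 35)5^{j−1} − (12·7 − 35)7^{j−1} = 50·5^{j−1} − 49·7^{j−1} = 2·5^{j+1} − 7^{j+1}.
This completes the inductive step, so P_n = 2·5^n − 7^n for all n ≥ 0.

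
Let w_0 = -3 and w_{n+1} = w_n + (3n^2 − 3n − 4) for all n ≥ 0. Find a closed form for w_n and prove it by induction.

Claim: w_n = n^3 − 3n^2 − 2n − 3.

Base case: w_0 = -3, and 0^3 − 3·0^2 − 2·0 − 3 = -3.
Assume w_m = m^3 − 3m^2 − 2m − 3.
Then w_{m+1} = w_m + (3m^2 − 3m − 4) = (m^3 − 3m^2 − 2m − 3) + (3m^2 − 3m − 4) = m^3 − 5m − 7,
and (m+1)^3 − 3·(m+1)^2 − 2·(m+1) − 3 = m^3 − 5m − 7.
By induction, w_n = n^3 − 3n^2 − 2n − 3 for all n ≥ 0.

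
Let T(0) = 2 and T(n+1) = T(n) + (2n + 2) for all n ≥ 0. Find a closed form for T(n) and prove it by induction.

Claim: T(n) = n^2 + n + 2.

Base case: T(0) = 2, and 0^2 + 0 + 2 = 2.
Assume T(j) = j^2 + j + 2.
Then T(j+1) = T(j) + (2j + 2) = (j^2 + j + 2) + (2j + 2) = j^2 + 3j + 4,
and (j+1)^2 + (j+1) + 2 = j^2 + 3j + 4.
By induction, T(n) = n^2 + n + 2 for all n ≥ 0.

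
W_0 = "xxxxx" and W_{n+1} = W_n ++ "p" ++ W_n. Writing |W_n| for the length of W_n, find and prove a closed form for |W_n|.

Claim: |W_n| = 6·2^n − 1.

Base case: |W_0| = 5, and 6·2^0 − 1 = 5.
Assume |W_k| = 6·2^k − 1.
Then |W_{k+1}| = |W_k| + 1 + |W_k| = 2|W_k| + 1 = 2(6·2^k − 1) + 1 = 6·2^{k+1} − 2 + 1 = 6·2^{k+1} − 1.
So the formula holds for k+1, and by induction |W_n| = 6·2^n − 1 for all n ≥ 0.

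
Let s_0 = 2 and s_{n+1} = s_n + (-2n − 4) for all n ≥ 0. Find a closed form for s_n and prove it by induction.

Claim: s_n = -n^2 − 3n + 2.

Base case: s_0 = 2, and -0^2 − 3·0 + 2 = 2.
Assume s_j = -j^2 − 3j + 2.
Then s_{j+1} = s_j + (-2j − 4) = (-j^2 − 3j + 2) + (-2j − 4) = -j^2 − 5j − 2,
and -(j+1)^2 − 3·(j+1) + 2 = -j^2 − 5j − 2.
By induction, s_n = -n^2 − 3n + 2 for all n ≥ 0.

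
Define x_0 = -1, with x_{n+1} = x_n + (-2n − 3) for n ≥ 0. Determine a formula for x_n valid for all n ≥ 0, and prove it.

Claim: x_n = -n^2 − 2n − 1.

Base case: x_0 = -1, and -0^2 − 2·0 − 1 = -1.
Assume x_k = -k^2 − 2k − 1.
Then x_{k+1} = x_k + (-2k − 3) = (-k^2 − 2k − 1) + (-2k − 3) = -k^2 − 4k − 4,
and -(k+1)^2 − 2·(k+1) − 1 = -k^2 − 4k − 4.
By induction, x_n = -n^2 − 2n − 1 for all n ≥ 0.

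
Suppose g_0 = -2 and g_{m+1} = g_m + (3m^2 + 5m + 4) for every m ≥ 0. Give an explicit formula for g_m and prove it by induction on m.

Claim: g_m = m^3 + m^2 + 2m − 2.

Base case: g_0 = -2, and 0^3 + 0^2 + 2·0 − 2 = -2.
Assume g_r = r^3 + r^2 + 2r − 2.
Then g_{r+1} = g_r + (3r^2 + 5r + 4) = (r^3 + r^2 + 2r − 2) + (3r^2 + 5r + 4) = r^3 + 4r^2 + 7r + 2,
and (r+1)^3 + (r+1)^2 + 2·(r+1) − 2 = r^3 + 4r^2 + 7r + 2.
By induction, g_m = m^3 + m^2 + 2m − 2 for all m ≥ 0.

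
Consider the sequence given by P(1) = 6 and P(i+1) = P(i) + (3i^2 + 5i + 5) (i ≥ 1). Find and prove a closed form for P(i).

Claim: P(i) = i^3 + i^2 + 3i + 1.

Base case: P(1) = 6, and 1^3 + 1^2 + 3·1 + 1 = 6.
Assume P(j) = j^3 + j^2 + 3j + 1.
Then P(j+1) = P(j) + (3j^2 + 5j + 5) = (j^3 + j^2 + 3j + 1) + (3j^2 + 5j + 5) = j^3 + 4j^2 + 8j + 6,
and (j+1)^3 + (j+1)^2 + 3·(j+1) + 1 = j^3 + 4j^2 + 8j + 6.
Hence P(i) = i^3 + i^2 + 3i + 1 for every i ≥ 1, by induction.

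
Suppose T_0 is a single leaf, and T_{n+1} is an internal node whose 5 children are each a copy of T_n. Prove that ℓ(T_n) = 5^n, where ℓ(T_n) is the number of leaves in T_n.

Base case: ℓ(T_0) = 1, and 5^0 = 1.
Assume ℓ(T_r) = 5^r.
Then ℓ(T_{r+1}) = 5·ℓ(T_r) = 5·5^r = 5^{r+1}.
Hence ℓ(T_n) = 5^n for every n ≥ 0, by induction.

ℓ(T_n) = 5^n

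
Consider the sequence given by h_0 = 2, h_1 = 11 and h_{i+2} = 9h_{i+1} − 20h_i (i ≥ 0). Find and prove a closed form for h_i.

Claim: h_i = 3·5^i − 4^i.

Base cases: h_0 = 2 and 3·5^0 − 4^0 = 2; h_1 = 11 and 3·5^1 − 4^1 = 11.
Assume h_j = 3·5^j − 4^j for all 0 ≤ j ≤ k, where k ≥ 1.
Then h_{k+1} = 9h_k − 20h_{k−1} = 9·(3·5^k − 4^k) − 20·(3·5^{k−1} − 4^{k−1}) = 3·(9·5 − 20)5^{k−1} − (9·4 − 20)4^{k−1} = 75·5^{k−1} − 16·4^{k−1} = 3·5^{k+1} − 4^{k+1}.
By strong induction, h_i = 3·5^i − 4^i for all i ≥ 0.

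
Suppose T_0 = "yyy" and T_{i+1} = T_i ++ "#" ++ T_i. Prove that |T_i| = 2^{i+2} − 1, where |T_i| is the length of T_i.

Base case: |T_0| = 3, and 2^{0+2} − 1 = 3.
Assume |T_j| = 2^{j+2} − 1.
Then |T_{j+1}| = |T_j| + 1 + |T_j| = 2|T_j| + 1 = 2(2^{j+2} − 1) + 1 = 2^{j+3} − 2 + 1 = 2^{j+3} − 1.
So the formula holds for j+1, and by induction |T_i| = 2^{i+2} − 1 for all i ≥ 0.

|T_i| = 2^{i+2} − 1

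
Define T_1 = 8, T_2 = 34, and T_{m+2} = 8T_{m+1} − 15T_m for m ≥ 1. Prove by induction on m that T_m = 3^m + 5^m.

Base cases: T_1 = 8 and 3^1 + 5^1 = 8; T_2 = 34 and 3^2 + 5^2 = 34.
Assume T_j = 3^j + 5^j for all 1 ≤ j ≤ k, where k ≥ 2.
Then T_{k+1} = 8T_k − 15T_{k−1} = 8·(3^k + 5^k) − 15·(3^{k−1} + 5^{k−1}) = (8·3 − 15)3^{k−1} + (8·5 − 15)5^{k−1} = 9·3^{k−1} + 25·5^{k−1} = 3^{k+1} + 5^{k+1}.
This completes the inductive step, so T_m = 3^m + 5^m for all m ≥ 1.

T_m = 3^m + 5^m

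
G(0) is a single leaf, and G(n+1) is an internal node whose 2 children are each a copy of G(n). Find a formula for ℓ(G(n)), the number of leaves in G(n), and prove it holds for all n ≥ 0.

Claim: ℓ(G(n)) = 2^n.

Base case: ℓ(G(0)) = 1, and 2^0 = 1.
Assume ℓ(G(m)) = 2^m.
Then ℓ(G(m+1)) = 2·ℓ(G(m)) = 2·2^m = 2^{m+1}.
By induction, ℓ(G(n)) = 2^n for all n ≥ 0.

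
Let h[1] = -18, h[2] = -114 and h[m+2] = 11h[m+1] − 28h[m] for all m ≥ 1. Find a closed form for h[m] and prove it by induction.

Claim: h[m] = -4^m − 2·7^m.

Base cases: h[1] = -18 and -4^1 − 2·7^1 = -18; h[2] = -114 and -4^2 − 2·7^2 = -114.
Assume h[i] = -4^i − 2·7^i for all 1 ≤ i ≤ j, where j ≥ 2.
Then h[j+1] = 11h[j] − 28h[j−1] = 11·(-4^j − 2·7^j) − 28·(-4^{j−1} − 2·7^{j−1}) = -(11·4 − 28)4^{j−1} − 2·(11·7 − 28)7^{j−1} = -16·4^{j−1} − 98·7^{j−1} = -4^{j+1} − 2·7^{j+1}.
By strong induction, h[m] = -4^m − 2·7^m for all m ≥ 1.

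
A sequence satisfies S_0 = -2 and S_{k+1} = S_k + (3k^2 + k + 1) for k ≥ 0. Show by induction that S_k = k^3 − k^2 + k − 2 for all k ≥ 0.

Base case: S_0 = -2, and 0^3 − 0^2 + 0 − 2 = -2.
Assume S_m = m^3 − m^2 + m − 2.
Then S_{m+1} = S_m + (3m^2 + m + 1) = (m^3 − m^2 + m − 2) + (3m^2 + m + 1) = m^3 + 2m^2 + 2m − 1,
and (m+1)^3 − (m+1)^2 + (m+1) − 2 = m^3 + 2m^2 + 2m − 1.
Hence S_k = k^3 − k^2 + k − 2 for every k ≥ 0, by induction.

S_k = k^3 − k^2 + k − 2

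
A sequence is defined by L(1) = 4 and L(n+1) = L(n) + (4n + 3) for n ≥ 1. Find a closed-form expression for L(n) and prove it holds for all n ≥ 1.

Claim: L(n) = 2n^2 + n + 1.

Base case: L(1) = 4, and 2·1^2 + 1 + 1 = 4.
Assume L(k) = 2k^2 + k + 1.
Then L(k+1) = L(k) + (4k + 3) = (2k^2 + k + 1) + (4k + 3) = 2k^2 + 5k + 4,
and 2·(k+1)^2 + (k+1) + 1 = 2k^2 + 5k + 4.
By induction, L(n) = 2n^2 + n + 1 for all n ≥ 1.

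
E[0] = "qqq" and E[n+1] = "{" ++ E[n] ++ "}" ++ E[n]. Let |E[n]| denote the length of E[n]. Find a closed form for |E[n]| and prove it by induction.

Claim: |E[n]| = 5·2^n − 2.

Base case: |E[0]| = 3, and 5·2^0 − 2 = 3.
Assume |E[r]| = 5·2^r − 2.
Then |E[r+1]| = 1 + |E[r]| + 1 + |E[r]| = 2|E[r]| + 2 = 2(5·2^r − 2) + 2 = 5·2^{r+1} − 4 + 2 = 5·2^{r+1} − 2.
This completes the inductive step, so |E[n]| = 5·2^n − 2 for all n ≥ 0.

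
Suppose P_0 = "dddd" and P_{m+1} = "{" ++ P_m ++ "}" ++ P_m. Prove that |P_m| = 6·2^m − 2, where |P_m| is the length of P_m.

Base case: |P_0| = 4, and 6·2^0 − 2 = 4.
Assume |P_j| = 6·2^j − 2.
Then |P_{j+1}| = 1 + |P_j| + 1 + |P_j| = 2|P_j| + 2 = 2(6·2^j − 2) + 2 = 6·2^{j+1} − 4 + 2 = 6·2^{j+1} − 2.
By induction, |P_m| = 6·2^m − 2 for all m ≥ 0.

|P_m| = 6·2^m − 2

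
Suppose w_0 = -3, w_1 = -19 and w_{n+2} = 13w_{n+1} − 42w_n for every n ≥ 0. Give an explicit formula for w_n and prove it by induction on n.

Claim: w_n = -7^n − 2·6^n.

Base cases: w_0 = -3 and -7^0 − 2·6^0 = -3; w_1 = -19 and -7^1 − 2·6^1 = -19.
Assume w_j = -7^j − 2·6^j for all 0 ≤ j ≤ k, where k ≥ 1.
Then w_{k+1} = 13w_k − 42w_{k−1} = 13·(-7^k − 2·6^k) − 42·(-7^{k−1} − 2·6^{k−1}) = -(13·7 − 42)7^{k−1} − 2·(13·6 − 42)6^{k−1} = -49·7^{k−1} − 72·6^{k−1} = -7^{k+1} − 2·6^{k+1}.
So the formula holds for k+1, and by strong induction w_n = -7^n − 2·6^n for all n ≥ 0.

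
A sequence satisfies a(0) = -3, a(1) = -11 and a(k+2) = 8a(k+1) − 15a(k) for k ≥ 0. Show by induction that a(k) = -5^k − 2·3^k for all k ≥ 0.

Base cases: a(0) = -3 and -5^0 − 2·3^0 = -3; a(1) = -11 and -5^1 − 2·3^1 = -11.
Assume a(i) = -5^i − 2·3^i for all 0 ≤ i ≤ j, where j ≥ 1.
Then a(j+1) = 8a(j) − 15a(j−1) = 8·(-5^j − 2·3^j) − 15·(-5^{j−1} − 2·3^{j−1}) = -(8·5 − 15)5^{j−1} − 2·(8·3 − 15)3^{j−1} = -25·5^{j−1} − 18·3^{j−1} = -5^{j+1} − 2·3^{j+1}.
By strong induction, a(k) = -5^k − 2·3^k for all k ≥ 0.

a(k) = -5^k − 2·3^k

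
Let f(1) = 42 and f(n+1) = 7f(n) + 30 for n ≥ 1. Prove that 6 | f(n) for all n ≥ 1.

Base case: f(1) = 42 = 6·7, so 6 | f(1).
Assume 6 | f(m), so f(m) = 6t for some integer t.
Then f(m+1) = 7f(m) + 30 = 7·(6t) + 30 = 6(7t + 5), so 6 | f(m+1).
So the property holds for m+1, and by induction 6 | f(n) for all n ≥ 1.

6 | f(n)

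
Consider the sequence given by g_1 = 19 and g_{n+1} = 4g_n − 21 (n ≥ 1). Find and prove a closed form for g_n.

Claim: g_n = 3·4^n + 7.

Base case: g_1 = 19, and 3·4^1 + 7 = 12 + 7 = 19.
Assume g_k = 3·4^k + 7 for some k ≥ 1.
Then g_{k+1} = 4g_k − 21 = 4·(3·4^k + 7) − 21 = 12·4^k + 28 − 21 = 3·4^{k+1} + 7.
This completes the inductive step, so g_n = 3·4^n + 7 for all n ≥ 1.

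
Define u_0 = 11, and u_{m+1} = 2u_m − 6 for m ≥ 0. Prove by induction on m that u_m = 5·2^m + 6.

Base case: u_0 = 11, and 5·2^0 + 6 = 5 + 6 = 11.
Assume u_r = 5·2^r + 6 for some r ≥ 0.
Then u_{r+1} = 2u_r − 6 = 2·(5·2^r + 6) − 6 = 10·2^r + 12 − 6 = 5·2^{r+1} + 6.
Hence u_m = 5·2^m + 6 for every m ≥ 0, by induction.

u_m = 5·2^m + 6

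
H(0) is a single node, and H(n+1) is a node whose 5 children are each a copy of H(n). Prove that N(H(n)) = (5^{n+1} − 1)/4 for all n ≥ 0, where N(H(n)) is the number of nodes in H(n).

Base case: N(H(0)) = 1, and (5^{0+1} − 1)/4 = 1.
Assume N(H(r)) = (5^{r+1} − 1)/4.
Then N(H(r+1)) = 1 + 5N(H(r)) = 1 + 5·(5^{r+1} − 1)/4 = 1 + (5^{r+2} − 5)/4 = (4 + 5^{r+2} − 5)/4 = (5^{r+2} − 1)/4.
By induction, N(H(n)) = (5^{n+1} − 1)/4 for all n ≥ 0.

N(H(n)) = (5^{n+1} − 1)/4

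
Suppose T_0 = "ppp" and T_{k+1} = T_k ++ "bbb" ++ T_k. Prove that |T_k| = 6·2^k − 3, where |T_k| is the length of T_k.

Base case: |T_0| = 3, and 6·2^0 − 3 = 3.
Assume |T_r| = 6·2^r − 3.
Then |T_{r+1}| = |T_r| + 3 + |T_r| = 2|T_r| + 3 = 2(6·2^r − 3) + 3 = 6·2^{r+1} − 6 + 3 = 6·2^{r+1} − 3.
Hence |T_k| = 6·2^k − 3 for every k ≥ 0, by induction.

|T_k| = 6·2^k − 3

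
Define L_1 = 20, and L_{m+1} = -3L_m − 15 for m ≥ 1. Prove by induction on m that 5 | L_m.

Base case: L_1 = 20 = 5·4, so 5 | L_1.
Assume 5 | L_k, so L_k = 5t for some integer t.
Then L_{k+1} = -3L_k − 15 = -3·(5t) − 15 = 5(-3t − 3), so 5 | L_{k+1}.
This completes the inductive step, so 5 | L_m for all m ≥ 1.

5 | L_m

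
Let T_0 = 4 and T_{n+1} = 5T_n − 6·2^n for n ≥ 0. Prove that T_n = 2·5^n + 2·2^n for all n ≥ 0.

Base case: T_0 = 4, and 2·5^0 + 2·2^0 = 2 + 2 = 4.
Assume T_m = 2·5^m + 2·2^m for some m ≥ 0.
Then T_{m+1} = 5T_m − 6·2^m = 5·(2·5^m + 2·2^m) − 6·2^m = 2·5^{m+1} + 10·2^m − 6·2^m = 2·5^{m+1} + 4·2^m = 2·5^{m+1} + 2·2^{m+1}.
By induction, T_n = 2·5^n + 2·2^n for all n ≥ 0.

T_n = 2·5^n + 2·2^n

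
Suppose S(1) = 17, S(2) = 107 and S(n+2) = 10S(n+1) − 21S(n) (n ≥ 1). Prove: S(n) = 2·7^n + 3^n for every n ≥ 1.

Base cases: S(1) = 17 and 2·7^1 + 3^1 = 17; S(2) = 107 and 2·7^2 + 3^2 = 107.
Assume S(j) = 2·7^j + 3^j for all 1 ≤ j ≤ r, where r ≥ 2.
Then S(r+1) = 10S(r) − 21S(r−1) = 10·(2·7^r + 3^r) − 21·(2·7^{r−1} + 3^{r−1}) = 2·(10·7 − 21)7^{r−1} + (10·3 − 21)3^{r−1} = 98·7^{r−1} + 9·3^{r−1} = 2·7^{r+1} + 3^{r+1}.
By strong induction, S(n) = 2·7^n + 3^n for all n ≥ 1.

S(n) = 2·7^n + 3^n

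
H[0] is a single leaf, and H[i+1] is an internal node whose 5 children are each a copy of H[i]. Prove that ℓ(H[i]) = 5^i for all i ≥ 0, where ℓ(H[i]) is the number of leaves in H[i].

Base case: ℓ(H[0]) = 1, and 5^0 = 1.
Assume ℓ(H[j]) = 5^j.
Then ℓ(H[j+1]) = 5·ℓ(H[j]) = 5·5^j = 5^{j+1}.
By induction, ℓ(H[i]) = 5^i for all i ≥ 0.

ℓ(H[i]) = 5^i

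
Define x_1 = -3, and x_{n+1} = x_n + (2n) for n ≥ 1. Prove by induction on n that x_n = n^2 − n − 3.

Base case: x_1 = -3, and 1^2 − 1 − 3 = -3.
Assume x_m = m^2 − m − 3.
Then x_{m+1} = x_m + (2m) = (m^2 − m − 3) + (2m) = m^2 + m − 3,
and (m+1)^2 − (m+1) − 3 = m^2 + m − 3.
This completes the inductive step, so x_n = n^2 − n − 3 for all n ≥ 1.

x_n = n^2 − n − 3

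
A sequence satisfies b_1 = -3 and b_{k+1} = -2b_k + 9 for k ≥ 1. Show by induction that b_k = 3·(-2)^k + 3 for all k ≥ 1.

Base case: b_1 = -3, and 3·(-2)^1 + 3 = -6 + 3 = -3.
Assume b_m = 3·(-2)^m + 3 for some m ≥ 1.
Then b_{m+1} = -2b_m + 9 = -2·(3·(-2)^m + 3) + 9 = -6·(-2)^m − 6 + 9 = 3·(-2)^{m+1} + 3.
By induction, b_k = 3·(-2)^k + 3 for all k ≥ 1.

b_k = 3·(-2)^k + 3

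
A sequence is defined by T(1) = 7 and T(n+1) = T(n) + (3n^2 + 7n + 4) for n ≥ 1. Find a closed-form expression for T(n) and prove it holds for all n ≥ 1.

Claim: T(n) = n^3 + 2n^2 + n + 3.

Base case: T(1) = 7, and 1^3 + 2·1^2 + 1 + 3 = 7.
Assume T(j) = j^3 + 2j^2 + j + 3.
Then T(j+1) = T(j) + (3j^2 + 7j + 4) = (j^3 + 2j^2 + j + 3) + (3j^2 + 7j + 4) = j^3 + 5j^2 + 8j + 7,
and (j+1)^3 + 2·(j+1)^2 + (j+1) + 3 = j^3 + 5j^2 + 8j + 7.
By induction, T(n) = n^3 + 2n^2 + n + 3 for all n ≥ 1.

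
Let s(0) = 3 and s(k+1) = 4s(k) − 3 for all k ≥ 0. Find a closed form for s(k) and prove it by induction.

Claim: s(k) = 2·4^k + 1.

Base case: s(0) = 3, and 2·4^0 + 1 = 2 + 1 = 3.
Assume s(r) = 2·4^r + 1 for some r ≥ 0.
Then s(r+1) = 4s(r) − 3 = 4·(2·4^r + 1) − 3 = 8·4^r + 4 − 3 = 2·4^{r+1} + 1.
So the formula holds for r+1, and by induction s(k) = 2·4^k + 1 for all k ≥ 0.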